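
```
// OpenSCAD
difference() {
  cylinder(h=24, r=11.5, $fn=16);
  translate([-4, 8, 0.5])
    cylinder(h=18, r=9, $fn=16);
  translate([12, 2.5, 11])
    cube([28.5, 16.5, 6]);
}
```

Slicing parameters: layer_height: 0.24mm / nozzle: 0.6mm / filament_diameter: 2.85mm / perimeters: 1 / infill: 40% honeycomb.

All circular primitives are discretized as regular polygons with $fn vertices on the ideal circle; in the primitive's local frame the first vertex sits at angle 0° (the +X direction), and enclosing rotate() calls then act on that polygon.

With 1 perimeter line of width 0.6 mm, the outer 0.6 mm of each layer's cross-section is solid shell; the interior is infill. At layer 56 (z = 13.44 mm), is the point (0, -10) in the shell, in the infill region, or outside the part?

At z = 13.44 mm: the r=11.5 cylinder gives a regular 16-gon of circumradius 11.5 (constant along its height); the r=9 cylinder at (-4, 8) contributes a regular 16-gon of circumradius 9; the cube at (12, 2.5) is present — its section is the full 28.5×16.5 rectangle; Taking the first minus the rest: starting from the r=11.5 cylinder, the r=9 cylinder at (-4, 8) partially overlaps it — only the 143.94 mm² overlap (of its 247.98 mm²) is removed, clipping the outline; the 28.5×16.5 cube at (12, 2.5) misses the remaining region (no effect) — 1 connected region. Overall, the cross-section is a single solid region. The nearest boundary edge runs (4.40, -10.62)→(-0.00, -11.50); distance from the point to it = 1.47 mm. The point is inside the cross-section and 1.47 mm from the nearest boundary — more than the 0.6 mm shell width (1 × 0.6), so it's in the infill interior.

infill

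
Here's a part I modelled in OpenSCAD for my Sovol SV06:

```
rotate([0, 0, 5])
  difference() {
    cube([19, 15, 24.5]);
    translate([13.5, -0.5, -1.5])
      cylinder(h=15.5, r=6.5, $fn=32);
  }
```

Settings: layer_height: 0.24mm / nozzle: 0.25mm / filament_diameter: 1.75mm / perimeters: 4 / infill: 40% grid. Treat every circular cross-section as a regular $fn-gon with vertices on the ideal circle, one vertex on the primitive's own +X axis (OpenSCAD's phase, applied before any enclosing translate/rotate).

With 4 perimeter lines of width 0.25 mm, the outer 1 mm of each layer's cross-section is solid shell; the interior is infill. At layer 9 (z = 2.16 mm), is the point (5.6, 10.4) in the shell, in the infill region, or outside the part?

infill

At z = 2.16 mm: the 19×15 cube contributes its full rectangle; the r=6.5 cylinder at (13.5, -0.5) contributes a regular 32-gon of circumradius 6.5; After the difference (first − rest): starting from the 19×15 cube, the r=6.5 cylinder at (13.5, -0.5) partially overlaps it — only the 57.68 mm² overlap (of its 131.88 mm²) is removed, clipping the outline — 1 connected region; (whole slice rotated 5° about Z — lengths, areas and connectivity unchanged). Overall, the cross-section is a single solid region. Undo the 5° rotation: the query point maps to (6.485, 9.872) in the un-rotated model frame. The nearest boundary edge runs (0.00, 15.00)→(19.00, 15.00); distance from the point to it = 5.13 mm. The point is inside the cross-section and 5.13 mm from the nearest boundary — more than the 1 mm shell width (4 × 0.25), so it's in the infill interior.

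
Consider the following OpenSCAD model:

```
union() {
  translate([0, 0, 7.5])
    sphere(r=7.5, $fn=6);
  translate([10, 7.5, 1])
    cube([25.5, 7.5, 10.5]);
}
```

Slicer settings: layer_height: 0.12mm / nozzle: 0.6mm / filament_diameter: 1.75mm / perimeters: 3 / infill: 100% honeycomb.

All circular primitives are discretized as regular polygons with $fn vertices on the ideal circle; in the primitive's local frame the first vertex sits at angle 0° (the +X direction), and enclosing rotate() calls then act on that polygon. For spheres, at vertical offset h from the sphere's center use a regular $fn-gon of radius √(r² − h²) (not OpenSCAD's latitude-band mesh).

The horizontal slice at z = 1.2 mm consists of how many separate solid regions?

2

At z = 1.2 mm: the sphere: section is a regular 6-gon, circumradius = √(r²−h²) = √(7.5²−6.3²) = 4.069; the 25.5×7.5 cube at (10, 7.5) contributes its full rectangle; Merging all regions: the 2 present regions are separate (no shared area or edge), so areas and boundary lengths simply add and each stays a separate island — 2 connected regions. The result has 2 disconnected regions.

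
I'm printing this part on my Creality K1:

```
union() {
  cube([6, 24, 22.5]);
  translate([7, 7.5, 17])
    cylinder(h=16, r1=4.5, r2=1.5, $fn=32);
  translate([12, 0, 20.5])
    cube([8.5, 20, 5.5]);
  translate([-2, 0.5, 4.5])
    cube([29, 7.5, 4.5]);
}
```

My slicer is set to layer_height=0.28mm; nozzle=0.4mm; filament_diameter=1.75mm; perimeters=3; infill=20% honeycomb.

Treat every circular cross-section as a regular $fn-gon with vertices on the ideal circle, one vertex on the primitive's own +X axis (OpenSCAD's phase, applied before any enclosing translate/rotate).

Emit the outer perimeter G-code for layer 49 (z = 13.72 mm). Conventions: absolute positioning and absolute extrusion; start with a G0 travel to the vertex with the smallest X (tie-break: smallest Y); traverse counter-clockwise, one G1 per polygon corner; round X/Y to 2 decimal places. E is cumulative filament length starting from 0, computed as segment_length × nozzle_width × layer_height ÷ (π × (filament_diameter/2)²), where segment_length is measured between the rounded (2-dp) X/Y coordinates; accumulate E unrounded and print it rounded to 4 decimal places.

G0 X0.00 Y0.00 Z13.72
G1 X6.00 Y0.00 E0.2794
G1 X6.00 Y24.00 E1.3969
G1 X0.00 Y24.00 E1.6763
G1 X0.00 Y0.00 E2.7939

At z = 13.72 mm: the cube is present — its section is the full 6×24 rectangle; the cone at (7, 7.5) does not reach this height (z outside [17, 33]); the cube at (12, 0) does not reach this height (z outside [20.5, 26]); the cube at (-2, 0.5) does not reach this height (z outside [4.5, 9]); Merging all regions: only the 6×24 cube is present, so the union is just that shape — 1 connected region. The outline is a single polygon with 4 vertices. Extrusion per mm of travel: 0.4 × 0.28 / (π × 0.875²) = 0.046564. Accumulating E over each segment gives final E = 2.7939.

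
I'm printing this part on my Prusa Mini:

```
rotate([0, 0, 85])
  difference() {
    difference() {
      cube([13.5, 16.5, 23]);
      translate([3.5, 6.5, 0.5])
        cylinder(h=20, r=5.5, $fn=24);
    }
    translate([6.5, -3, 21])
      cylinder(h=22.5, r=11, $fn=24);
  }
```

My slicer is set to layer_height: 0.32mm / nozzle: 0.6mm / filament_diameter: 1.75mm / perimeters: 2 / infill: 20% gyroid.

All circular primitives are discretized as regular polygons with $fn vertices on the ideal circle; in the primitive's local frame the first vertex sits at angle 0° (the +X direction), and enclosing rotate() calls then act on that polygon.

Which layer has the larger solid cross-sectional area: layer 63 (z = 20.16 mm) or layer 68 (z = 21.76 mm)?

layer 63 (z = 20.16 mm)

Layer 63 (z = 20.16): the cube (footprint 13.5×16.5) is included at this height (area 222.75 mm²); the cylinder at (3.5, 6.5): section is a regular 24-gon, circumradius r=5.5 (area = (24/2)·5.500²·sin(360°/24) = 93.95 mm²); Taking the first minus the rest: starting from the 13.5×16.5 cube (222.75 mm²), the r=5.5 cylinder at (3.5, 6.5) partially overlaps it — only the 82.45 mm² overlap (of its 93.95 mm²) is removed, clipping the outline — area = 140.30 mm²; the cylinder at (6.5, -3) is not intersected at this z (z outside [21, 43.5]); After the difference (first − rest): none of the subtracted shapes is present at this height, so that combined region is unchanged — area = 140.30 mm²; (whole slice rotated 85° about Z — lengths, areas and connectivity unchanged). So its area = 140.30 mm². Layer 68 (z = 21.76): the cube is present — its section is the full 13.5×16.5 rectangle (area 222.75 mm²); the cylinder at (3.5, 6.5) does not reach this height (z outside [0.5, 20.5]); Taking the first minus the rest: none of the subtracted shapes is present at this height, so the 13.5×16.5 cube is unchanged — area = 222.75 mm²; the cylinder at (6.5, -3): section is a regular 24-gon, circumradius r=11 (area = (24/2)·11.000²·sin(360°/24) = 375.81 mm²); Taking the first minus the rest: starting from that combined region (222.75 mm²), the r=11 cylinder at (6.5, -3) partially overlaps it — only the 97.10 mm² overlap (of its 375.81 mm²) is removed, clipping the outline — area = 125.65 mm²; (rotated 85° about Z; rotation is an isometry so areas/perimeters/island counts are preserved). So its area = 125.65 mm². Layer 63 is larger (140.30 vs 125.65 mm²).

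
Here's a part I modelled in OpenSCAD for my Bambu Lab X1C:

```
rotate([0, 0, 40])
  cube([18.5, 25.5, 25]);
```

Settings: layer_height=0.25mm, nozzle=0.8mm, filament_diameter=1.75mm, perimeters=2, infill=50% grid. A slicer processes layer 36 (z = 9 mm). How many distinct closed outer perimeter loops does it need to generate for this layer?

1

At z = 9 mm: the 18.5×25.5 cube contributes its full rectangle; (rotated 40° about Z; rotation is an isometry so areas/perimeters/island counts are preserved). The result has 1 disconnected region.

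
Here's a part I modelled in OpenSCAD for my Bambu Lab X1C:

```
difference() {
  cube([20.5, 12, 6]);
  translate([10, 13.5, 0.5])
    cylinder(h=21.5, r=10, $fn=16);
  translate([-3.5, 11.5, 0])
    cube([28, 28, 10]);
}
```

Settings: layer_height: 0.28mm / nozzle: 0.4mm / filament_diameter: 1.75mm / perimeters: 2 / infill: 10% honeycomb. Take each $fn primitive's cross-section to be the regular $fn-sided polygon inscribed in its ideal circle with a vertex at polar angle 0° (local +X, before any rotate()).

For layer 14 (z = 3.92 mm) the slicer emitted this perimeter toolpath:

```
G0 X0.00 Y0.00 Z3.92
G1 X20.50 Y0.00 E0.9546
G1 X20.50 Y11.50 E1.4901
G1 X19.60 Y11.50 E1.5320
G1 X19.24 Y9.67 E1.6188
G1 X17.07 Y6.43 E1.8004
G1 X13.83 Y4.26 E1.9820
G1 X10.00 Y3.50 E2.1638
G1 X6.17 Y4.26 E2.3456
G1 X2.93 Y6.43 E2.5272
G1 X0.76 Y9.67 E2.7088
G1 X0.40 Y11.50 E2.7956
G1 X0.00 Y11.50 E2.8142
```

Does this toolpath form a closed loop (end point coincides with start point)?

no

Start point (G0): (0.00, 0.00). End point (last G1): the path does not return to the start — open.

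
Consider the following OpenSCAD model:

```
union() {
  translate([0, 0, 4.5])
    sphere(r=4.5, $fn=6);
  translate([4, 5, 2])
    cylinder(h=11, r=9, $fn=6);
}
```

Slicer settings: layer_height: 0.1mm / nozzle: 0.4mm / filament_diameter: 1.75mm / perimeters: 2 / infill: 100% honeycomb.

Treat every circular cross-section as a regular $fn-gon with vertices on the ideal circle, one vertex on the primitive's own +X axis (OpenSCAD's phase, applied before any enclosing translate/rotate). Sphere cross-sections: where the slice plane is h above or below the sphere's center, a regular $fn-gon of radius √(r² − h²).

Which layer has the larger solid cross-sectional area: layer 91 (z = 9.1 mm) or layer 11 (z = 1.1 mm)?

Layer 91 (z = 9.1): the sphere is absent (|z−center|=4.600 > r=4.5); the r=9 cylinder at (4, 5) contributes a regular 6-gon of circumradius 9 (area = (6/2)·9.000²·sin(360°/6) = 210.44 mm²); Taking the union: only the r=9 cylinder at (4, 5) is present, so the union is just that shape — area = 210.44 mm². So its area = 210.44 mm². Layer 11 (z = 1.1): the r=4.5 sphere contributes a regular 6-gon of circumradius √(4.5²−3.4²) = 2.948 (area = (6/2)·2.948²·sin(360°/6) = 22.58 mm²); the cylinder at (4, 5) is absent (z outside [2, 13]); Merging all regions: only the r=4.5 sphere is present, so the union is just that shape — area = 22.58 mm². So its area = 22.58 mm². Layer 91 is larger (210.44 vs 22.58 mm²).

layer 91 (z = 9.1 mm)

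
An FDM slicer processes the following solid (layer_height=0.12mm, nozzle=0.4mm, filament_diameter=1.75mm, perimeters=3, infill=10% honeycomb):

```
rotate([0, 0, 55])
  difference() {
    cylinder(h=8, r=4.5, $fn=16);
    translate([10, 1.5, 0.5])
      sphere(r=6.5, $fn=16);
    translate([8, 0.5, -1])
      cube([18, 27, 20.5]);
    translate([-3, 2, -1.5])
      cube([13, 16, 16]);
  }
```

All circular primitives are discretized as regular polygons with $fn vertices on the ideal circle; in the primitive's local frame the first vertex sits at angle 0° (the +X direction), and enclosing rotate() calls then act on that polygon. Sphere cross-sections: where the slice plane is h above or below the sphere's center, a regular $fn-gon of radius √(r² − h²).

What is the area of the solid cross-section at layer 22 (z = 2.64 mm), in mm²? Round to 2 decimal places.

48.10 mm²

At z = 2.64 mm: the r=4.5 cylinder contributes a regular 16-gon of circumradius 4.5 (area = (16/2)·4.500²·sin(360°/16) = 61.99 mm²); the r=6.5 sphere at (10, 1.5) contributes a regular 16-gon of circumradius √(6.5²−2.14²) = 6.138 (area = (16/2)·6.138²·sin(360°/16) = 115.33 mm²); the cube at (8, 0.5) (footprint 18×27) is included at this height (area 486.00 mm²); the cube at (-3, 2) is present — its section is the full 13×16 rectangle (area 208.00 mm²); Subtracting the remaining from the first: starting from the r=4.5 cylinder (61.99 mm²), the r=6.5 sphere at (10, 1.5) partially overlaps it — only the 0.76 mm² overlap (of its 115.33 mm²) is removed, clipping the outline; the 18×27 cube at (8, 0.5) misses the remaining region (no effect); the 13×16 cube at (-3, 2) partially overlaps it — only the 13.14 mm² overlap (of its 208.00 mm²) is removed, clipping the outline — area = 48.10 mm²; (rotated 55° about Z; rotation is an isometry so areas/perimeters/island counts are preserved). Overall, the cross-section is a single solid region. Net area = 48.10 mm².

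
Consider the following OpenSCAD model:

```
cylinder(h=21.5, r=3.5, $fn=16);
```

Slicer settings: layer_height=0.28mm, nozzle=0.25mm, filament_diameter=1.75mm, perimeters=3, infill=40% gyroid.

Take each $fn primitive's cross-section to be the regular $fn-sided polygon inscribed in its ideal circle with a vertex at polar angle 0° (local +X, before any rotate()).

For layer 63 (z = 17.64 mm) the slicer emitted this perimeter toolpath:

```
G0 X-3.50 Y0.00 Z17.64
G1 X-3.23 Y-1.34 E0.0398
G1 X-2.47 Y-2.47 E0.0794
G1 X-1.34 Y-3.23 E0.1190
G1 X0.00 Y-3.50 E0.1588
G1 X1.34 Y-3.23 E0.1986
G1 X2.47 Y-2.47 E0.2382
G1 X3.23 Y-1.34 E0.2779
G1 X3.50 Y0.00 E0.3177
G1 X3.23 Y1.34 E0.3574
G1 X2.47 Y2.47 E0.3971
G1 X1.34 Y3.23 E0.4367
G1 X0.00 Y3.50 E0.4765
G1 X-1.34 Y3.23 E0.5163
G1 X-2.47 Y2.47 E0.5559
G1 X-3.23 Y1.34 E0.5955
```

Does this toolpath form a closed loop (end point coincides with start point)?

no

Start point (G0): (-3.50, 0.00). End point (last G1): the path does not return to the start — open.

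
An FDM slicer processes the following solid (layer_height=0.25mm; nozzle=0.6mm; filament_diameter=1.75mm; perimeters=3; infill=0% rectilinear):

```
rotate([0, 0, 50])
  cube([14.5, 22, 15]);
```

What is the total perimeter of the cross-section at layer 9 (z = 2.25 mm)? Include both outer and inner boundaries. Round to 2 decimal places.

At z = 2.25 mm: the cube (footprint 14.5×22) is included at this height (perimeter 73.00 mm); (whole slice rotated 50° about Z — lengths, areas and connectivity unchanged). Overall, the cross-section is a single solid region. Total boundary length (outer) = 73.00 mm.

73.00 mm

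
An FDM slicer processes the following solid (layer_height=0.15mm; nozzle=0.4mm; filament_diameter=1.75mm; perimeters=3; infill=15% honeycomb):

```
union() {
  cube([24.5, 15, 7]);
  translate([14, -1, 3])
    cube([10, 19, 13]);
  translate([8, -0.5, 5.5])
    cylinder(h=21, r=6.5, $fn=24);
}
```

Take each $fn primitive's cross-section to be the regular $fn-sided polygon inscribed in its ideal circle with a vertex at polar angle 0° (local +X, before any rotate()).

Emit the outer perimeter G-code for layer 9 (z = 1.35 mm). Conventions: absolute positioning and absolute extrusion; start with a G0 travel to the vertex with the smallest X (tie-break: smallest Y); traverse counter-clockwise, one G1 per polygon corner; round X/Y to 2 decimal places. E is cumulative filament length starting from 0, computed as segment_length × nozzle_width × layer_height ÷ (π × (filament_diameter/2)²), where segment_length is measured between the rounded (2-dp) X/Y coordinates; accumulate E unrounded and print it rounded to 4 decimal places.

At z = 1.35 mm: the cube (footprint 24.5×15) is included at this height; the cube at (14, -1) is not intersected at this z (z outside [3, 16]); the cylinder at (8, -0.5) does not reach this height (z outside [5.5, 26.5]); Combining (union): only the 24.5×15 cube is present, so the union is just that shape — 1 connected region. The outline is a single polygon with 4 vertices. Extrusion per mm of travel: 0.4 × 0.15 / (π × 0.875²) = 0.024945. Accumulating E over each segment gives final E = 1.9707.

G0 X0.00 Y0.00 Z1.35
G1 X24.50 Y0.00 E0.6112
G1 X24.50 Y15.00 E0.9853
G1 X0.00 Y15.00 E1.5965
G1 X0.00 Y0.00 E1.9707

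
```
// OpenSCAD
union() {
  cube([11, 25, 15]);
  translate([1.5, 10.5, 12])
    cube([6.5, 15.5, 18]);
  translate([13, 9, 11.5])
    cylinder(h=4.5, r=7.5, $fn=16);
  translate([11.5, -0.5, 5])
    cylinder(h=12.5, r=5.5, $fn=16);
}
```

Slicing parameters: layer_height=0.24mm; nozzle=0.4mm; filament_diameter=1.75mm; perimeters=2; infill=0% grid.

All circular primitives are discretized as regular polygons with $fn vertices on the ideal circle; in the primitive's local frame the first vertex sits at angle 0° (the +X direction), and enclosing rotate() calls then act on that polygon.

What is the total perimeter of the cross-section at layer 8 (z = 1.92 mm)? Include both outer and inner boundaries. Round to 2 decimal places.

72.00 mm

At z = 1.92 mm: the cube (footprint 11×25) is included at this height (perimeter 72.00 mm); the cube at (1.5, 10.5) is absent (z outside [12, 30]); the cylinder at (13, 9) does not reach this height (z outside [11.5, 16]); the cylinder at (11.5, -0.5) is absent (z outside [5, 17.5]); Combining (union): only the 11×25 cube is present, so the union is just that shape — boundary = 72.00 mm. Overall, the cross-section is a single solid region. Total boundary length (outer) = 72.00 mm.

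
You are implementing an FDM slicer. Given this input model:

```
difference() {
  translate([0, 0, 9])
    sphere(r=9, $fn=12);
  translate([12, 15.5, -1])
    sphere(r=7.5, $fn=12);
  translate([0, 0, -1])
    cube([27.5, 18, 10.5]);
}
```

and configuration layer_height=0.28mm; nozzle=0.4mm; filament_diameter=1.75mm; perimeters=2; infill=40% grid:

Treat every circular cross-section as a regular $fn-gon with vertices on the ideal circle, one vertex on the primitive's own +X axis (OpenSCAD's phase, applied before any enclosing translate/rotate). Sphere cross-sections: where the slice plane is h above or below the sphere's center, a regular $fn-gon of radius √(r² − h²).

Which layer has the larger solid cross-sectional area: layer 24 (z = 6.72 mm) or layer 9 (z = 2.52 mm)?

layer 24 (z = 6.72 mm)

Layer 24 (z = 6.72): the sphere: section is a regular 12-gon, circumradius = √(r²−h²) = √(9²−2.28²) = 8.706 (area = (12/2)·8.706²·sin(360°/12) = 227.40 mm²); the sphere at (12, 15.5) is not intersected at this z (|z−center|=7.720 > r=7.5); the cube is present — its section is the full 27.5×18 rectangle (area 495.00 mm²); Subtracting the remaining from the first: starting from the r=9 sphere (227.40 mm²), the 27.5×18 cube partially overlaps it — only the 56.85 mm² overlap (of its 495.00 mm²) is removed, clipping the outline — area = 170.55 mm². So its area = 170.55 mm². Layer 9 (z = 2.52): the r=9 sphere slices to a regular 12-gon of circumradius 6.246 (√(r²−h²) with h=6.48 from center) (area = (12/2)·6.246²·sin(360°/12) = 117.03 mm²); the r=7.5 sphere at (12, 15.5) slices to a regular 12-gon of circumradius 6.623 (√(r²−h²) with h=3.52 from center) (area = (12/2)·6.623²·sin(360°/12) = 131.58 mm²); the 27.5×18 cube contributes its full rectangle (area 495.00 mm²); Taking the first minus the rest: starting from the r=9 sphere (117.03 mm²), the r=7.5 sphere at (12, 15.5) misses the remaining region (no effect); the 27.5×18 cube partially overlaps it — only the 29.26 mm² overlap (of its 495.00 mm²) is removed, clipping the outline — area = 87.77 mm². So its area = 87.77 mm². Layer 24 is larger (170.55 vs 87.77 mm²).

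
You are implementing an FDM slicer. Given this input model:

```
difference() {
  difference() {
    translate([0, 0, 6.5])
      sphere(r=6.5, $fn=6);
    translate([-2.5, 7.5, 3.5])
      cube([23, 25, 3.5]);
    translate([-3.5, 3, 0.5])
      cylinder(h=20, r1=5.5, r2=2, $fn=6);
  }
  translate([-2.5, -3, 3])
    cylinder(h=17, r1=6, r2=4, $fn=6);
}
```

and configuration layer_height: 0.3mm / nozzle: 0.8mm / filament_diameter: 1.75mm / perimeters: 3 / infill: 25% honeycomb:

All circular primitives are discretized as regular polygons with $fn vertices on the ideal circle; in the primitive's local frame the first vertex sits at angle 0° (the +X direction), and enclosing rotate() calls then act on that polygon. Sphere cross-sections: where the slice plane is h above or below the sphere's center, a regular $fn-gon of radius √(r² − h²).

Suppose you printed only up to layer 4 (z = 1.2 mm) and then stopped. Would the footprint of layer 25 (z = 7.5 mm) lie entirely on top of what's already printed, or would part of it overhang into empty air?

part overhangs

Compare the two slices. At z = 1.2: the r=6.5 sphere contributes a regular 6-gon of circumradius √(6.5²−5.3²) = 3.763 (area = (6/2)·3.763²·sin(360°/6) = 36.79 mm²); the cube at (-2.5, 7.5) is not intersected at this z (z outside [3.5, 7]); the cone at (-3.5, 3) contributes a regular 6-gon of circumradius 5.378 (interpolated between r1=5.5 and r2=2 at t=0.035) (area = (6/2)·5.378²·sin(360°/6) = 75.13 mm²); Subtracting the remaining from the first: starting from the r=6.5 sphere (36.79 mm²), the cone at (-3.5, 3) partially overlaps it — only the 17.59 mm² overlap (of its 75.13 mm²) is removed, clipping the outline — area = 19.20 mm²; the cone at (-2.5, -3) is not intersected at this z (z outside [3, 20]); After the difference (first − rest): none of the subtracted shapes is present at this height, so that combined region is unchanged — area = 19.20 mm². At z = 7.5: the r=6.5 sphere contributes a regular 6-gon of circumradius √(6.5²−1²) = 6.423 (area = (6/2)·6.423²·sin(360°/6) = 107.17 mm²); the cube at (-2.5, 7.5) does not reach this height (z outside [3.5, 7]); the cone at (-3.5, 3) contributes a regular 6-gon of circumradius 4.275 (interpolated between r1=5.5 and r2=2 at t=0.350) (area = (6/2)·4.275²·sin(360°/6) = 47.48 mm²); Subtracting the remaining from the first: starting from the r=6.5 sphere (107.17 mm²), the cone at (-3.5, 3) partially overlaps it — only the 29.83 mm² overlap (of its 47.48 mm²) is removed, clipping the outline — area = 77.34 mm²; the cone at (-2.5, -3) (r1=6→r2=4) has section circumradius 5.471 here — a regular 6-gon (area = (6/2)·5.471²·sin(360°/6) = 77.75 mm²); Subtracting the remaining from the first: starting from that combined region (77.34 mm²), the cone at (-2.5, -3) partially overlaps it — only the 37.61 mm² overlap (of its 77.75 mm²) is removed, clipping the outline — area = 39.73 mm². Checking containment: at z = 7.5 the cross-section extends beyond the z = 1.2 cross-section by about 31.79 mm².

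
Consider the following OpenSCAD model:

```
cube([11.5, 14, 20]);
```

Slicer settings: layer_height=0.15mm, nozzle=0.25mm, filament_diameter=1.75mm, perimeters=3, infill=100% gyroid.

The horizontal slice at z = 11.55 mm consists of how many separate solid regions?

1

At z = 11.55 mm: the cube is present — its section is the full 11.5×14 rectangle. The result has 1 disconnected region.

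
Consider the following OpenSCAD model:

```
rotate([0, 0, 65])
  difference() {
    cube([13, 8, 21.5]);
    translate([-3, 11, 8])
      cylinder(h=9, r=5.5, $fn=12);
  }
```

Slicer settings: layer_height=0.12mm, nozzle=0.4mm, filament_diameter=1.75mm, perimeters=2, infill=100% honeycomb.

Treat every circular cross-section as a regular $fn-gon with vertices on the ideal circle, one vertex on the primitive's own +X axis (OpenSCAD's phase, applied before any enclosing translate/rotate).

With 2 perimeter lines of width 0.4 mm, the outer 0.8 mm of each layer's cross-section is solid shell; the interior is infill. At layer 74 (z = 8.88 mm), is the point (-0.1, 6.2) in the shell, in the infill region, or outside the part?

infill

At z = 8.88 mm: the cube is present — its section is the full 13×8 rectangle; the r=5.5 cylinder at (-3, 11) gives a regular 12-gon of circumradius 5.5 (constant along its height); Subtracting the remaining from the first: starting from the 13×8 cube, the r=5.5 cylinder at (-3, 11) partially overlaps it — only the 1.14 mm² overlap (of its 90.75 mm²) is removed, clipping the outline — 1 connected region; (whole slice rotated 65° about Z — lengths, areas and connectivity unchanged). Overall, the cross-section is a single solid region. Undo the 65° rotation: the query point maps to (5.577, 2.711) in the un-rotated model frame. The nearest boundary edge runs (13.00, 0.00)→(0.00, 0.00); distance from the point to it = 2.71 mm. The point is inside the cross-section and 2.71 mm from the nearest boundary — more than the 0.8 mm shell width (2 × 0.4), so it's in the infill interior.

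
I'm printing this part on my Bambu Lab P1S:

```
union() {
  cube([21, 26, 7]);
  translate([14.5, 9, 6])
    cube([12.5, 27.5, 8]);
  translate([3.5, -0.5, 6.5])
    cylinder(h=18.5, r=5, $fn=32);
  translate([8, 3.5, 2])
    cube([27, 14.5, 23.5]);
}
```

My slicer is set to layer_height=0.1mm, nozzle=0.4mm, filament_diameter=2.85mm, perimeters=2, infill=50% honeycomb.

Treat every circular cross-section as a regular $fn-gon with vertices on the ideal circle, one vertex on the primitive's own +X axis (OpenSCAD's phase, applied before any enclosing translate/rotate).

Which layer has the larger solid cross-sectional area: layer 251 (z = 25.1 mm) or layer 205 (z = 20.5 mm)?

layer 205 (z = 20.5 mm)

Layer 251 (z = 25.1): the cube does not reach this height (z outside [0, 7]); the cube at (14.5, 9) does not reach this height (z outside [6, 14]); the cylinder at (3.5, -0.5) is absent (z outside [6.5, 25]); the cube at (8, 3.5) (footprint 27×14.5) is included at this height (area 391.50 mm²); Merging all regions: only the 27×14.5 cube at (8, 3.5) is present, so the union is just that shape — area = 391.50 mm². So its area = 391.50 mm². Layer 205 (z = 20.5): the cube is absent (z outside [0, 7]); the cube at (14.5, 9) does not reach this height (z outside [6, 14]); the cylinder at (3.5, -0.5): section is a regular 32-gon, circumradius r=5 (area = (32/2)·5.000²·sin(360°/32) = 78.04 mm²); the cube at (8, 3.5) is present — its section is the full 27×14.5 rectangle (area 391.50 mm²); Combining (union): the 2 present regions are separate (no shared area or edge), so areas and boundary lengths simply add and each stays a separate island — area = 469.54 mm². So its area = 469.54 mm². Layer 205 is larger (469.54 vs 391.50 mm²).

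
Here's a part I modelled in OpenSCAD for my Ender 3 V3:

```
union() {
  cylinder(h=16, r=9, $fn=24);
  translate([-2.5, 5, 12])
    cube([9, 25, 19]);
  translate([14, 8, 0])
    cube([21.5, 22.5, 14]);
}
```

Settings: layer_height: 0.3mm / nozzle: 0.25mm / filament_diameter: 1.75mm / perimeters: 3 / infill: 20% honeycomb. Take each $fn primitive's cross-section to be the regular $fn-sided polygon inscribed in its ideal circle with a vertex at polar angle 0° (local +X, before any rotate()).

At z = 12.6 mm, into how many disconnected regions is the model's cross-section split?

2

At z = 12.6 mm: the r=9 cylinder contributes a regular 24-gon of circumradius 9; the cube at (-2.5, 5) (footprint 9×25) is included at this height; the 21.5×22.5 cube at (14, 8) contributes its full rectangle; Taking the union: the regions partially overlap (shared area 29.63 mm²), so overlapping operands fuse into one piece — 2 connected regions. The result has 2 disconnected regions.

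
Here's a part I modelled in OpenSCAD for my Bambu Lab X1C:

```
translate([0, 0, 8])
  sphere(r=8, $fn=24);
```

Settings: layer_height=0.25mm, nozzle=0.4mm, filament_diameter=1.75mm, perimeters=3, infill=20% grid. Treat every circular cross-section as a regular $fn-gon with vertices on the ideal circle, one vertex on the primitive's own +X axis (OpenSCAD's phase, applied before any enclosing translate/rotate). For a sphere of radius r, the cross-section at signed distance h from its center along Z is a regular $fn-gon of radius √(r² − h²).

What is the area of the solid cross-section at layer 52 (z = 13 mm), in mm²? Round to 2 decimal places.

At z = 13 mm: the r=8 sphere contributes a regular 24-gon of circumradius √(8²−5²) = 6.245 (area = (24/2)·6.245²·sin(360°/24) = 121.13 mm²). Overall, the cross-section is a single solid region. Net area = 121.13 mm².

121.13 mm²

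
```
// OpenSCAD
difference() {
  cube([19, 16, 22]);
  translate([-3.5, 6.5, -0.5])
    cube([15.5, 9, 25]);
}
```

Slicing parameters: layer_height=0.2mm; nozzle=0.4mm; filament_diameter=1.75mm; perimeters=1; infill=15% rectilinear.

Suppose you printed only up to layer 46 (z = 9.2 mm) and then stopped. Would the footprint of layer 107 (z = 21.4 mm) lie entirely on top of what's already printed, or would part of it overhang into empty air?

entirely on top

Compare the two slices. At z = 9.2: the cube is present — its section is the full 19×16 rectangle (area 304.00 mm²); the cube at (-3.5, 6.5) is present — its section is the full 15.5×9 rectangle (area 139.50 mm²); Subtracting the remaining from the first: starting from the 19×16 cube (304.00 mm²), the 15.5×9 cube at (-3.5, 6.5) partially overlaps it — only the 108.00 mm² overlap (of its 139.50 mm²) is removed, clipping the outline — area = 196.00 mm². At z = 21.4: the 19×16 cube contributes its full rectangle (area 304.00 mm²); the cube at (-3.5, 6.5) (footprint 15.5×9) is included at this height (area 139.50 mm²); Taking the first minus the rest: starting from the 19×16 cube (304.00 mm²), the 15.5×9 cube at (-3.5, 6.5) partially overlaps it — only the 108.00 mm² overlap (of its 139.50 mm²) is removed, clipping the outline — area = 196.00 mm². Checking containment: the cross-section at z = 21.4 is a subset of the cross-section at z = 9.2.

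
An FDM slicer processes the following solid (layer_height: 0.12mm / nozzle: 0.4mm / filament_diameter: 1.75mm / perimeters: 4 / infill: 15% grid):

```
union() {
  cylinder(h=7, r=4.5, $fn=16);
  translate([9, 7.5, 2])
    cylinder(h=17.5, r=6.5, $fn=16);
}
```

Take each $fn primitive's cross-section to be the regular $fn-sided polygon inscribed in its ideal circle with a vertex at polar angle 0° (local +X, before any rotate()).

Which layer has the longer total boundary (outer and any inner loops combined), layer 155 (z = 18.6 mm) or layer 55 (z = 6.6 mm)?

layer 55 (z = 6.6 mm)

Layer 155 (z = 18.6): the cylinder is absent (z outside [0, 7]); the r=6.5 cylinder at (9, 7.5) contributes a regular 16-gon of circumradius 6.5 (perimeter = 2·16·6.500·sin(180°/16) = 40.58 mm); Merging all regions: only the r=6.5 cylinder at (9, 7.5) is present, so the union is just that shape — boundary = 40.58 mm. So its perimeter = 40.58 mm. Layer 55 (z = 6.6): the r=4.5 cylinder gives a regular 16-gon of circumradius 4.5 (constant along its height) (perimeter = 2·16·4.500·sin(180°/16) = 28.09 mm); the r=6.5 cylinder at (9, 7.5) gives a regular 16-gon of circumradius 6.5 (constant along its height) (perimeter = 2·16·6.500·sin(180°/16) = 40.58 mm); Taking the union: the 2 present regions are separate (no shared area or edge), so areas and boundary lengths simply add and each stays a separate island — boundary = 68.67 mm. So its perimeter = 68.67 mm. Layer 55 is larger (68.67 vs 40.58 mm).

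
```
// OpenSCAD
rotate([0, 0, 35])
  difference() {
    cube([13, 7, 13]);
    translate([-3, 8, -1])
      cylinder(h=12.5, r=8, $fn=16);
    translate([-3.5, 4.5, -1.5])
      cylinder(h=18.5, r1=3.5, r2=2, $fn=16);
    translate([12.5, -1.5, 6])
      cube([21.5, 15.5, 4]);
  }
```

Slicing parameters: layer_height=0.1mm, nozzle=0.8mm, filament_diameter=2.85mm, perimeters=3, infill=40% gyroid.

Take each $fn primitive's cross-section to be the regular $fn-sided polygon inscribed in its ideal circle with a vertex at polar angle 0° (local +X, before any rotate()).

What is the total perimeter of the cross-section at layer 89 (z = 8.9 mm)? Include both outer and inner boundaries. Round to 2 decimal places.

At z = 8.9 mm: the 13×7 cube contributes its full rectangle (perimeter 40.00 mm); the cylinder at (-3, 8): section is a regular 16-gon, circumradius r=8 (perimeter = 2·16·8.000·sin(180°/16) = 49.94 mm); the cone at (-3.5, 4.5) (r1=3.5→r2=2) has section circumradius 2.657 here — a regular 16-gon (perimeter = 2·16·2.657·sin(180°/16) = 16.59 mm); the cube at (12.5, -1.5) (footprint 21.5×15.5) is included at this height (perimeter 74.00 mm); Taking the first minus the rest: starting from the 13×7 cube, the r=8 cylinder at (-3, 8) partially overlaps it — only the 20.98 mm² overlap (of its 195.93 mm²) is removed, clipping the outline; the cone at (-3.5, 4.5) misses the remaining region (no effect); the 21.5×15.5 cube at (12.5, -1.5) partially overlaps it — only the 3.50 mm² overlap (of its 333.25 mm²) is removed, clipping the outline — boundary = 36.20 mm; (whole slice rotated 35° about Z — lengths, areas and connectivity unchanged). Overall, the cross-section is a single solid region. Total boundary length (outer) = 36.20 mm.

36.20 mm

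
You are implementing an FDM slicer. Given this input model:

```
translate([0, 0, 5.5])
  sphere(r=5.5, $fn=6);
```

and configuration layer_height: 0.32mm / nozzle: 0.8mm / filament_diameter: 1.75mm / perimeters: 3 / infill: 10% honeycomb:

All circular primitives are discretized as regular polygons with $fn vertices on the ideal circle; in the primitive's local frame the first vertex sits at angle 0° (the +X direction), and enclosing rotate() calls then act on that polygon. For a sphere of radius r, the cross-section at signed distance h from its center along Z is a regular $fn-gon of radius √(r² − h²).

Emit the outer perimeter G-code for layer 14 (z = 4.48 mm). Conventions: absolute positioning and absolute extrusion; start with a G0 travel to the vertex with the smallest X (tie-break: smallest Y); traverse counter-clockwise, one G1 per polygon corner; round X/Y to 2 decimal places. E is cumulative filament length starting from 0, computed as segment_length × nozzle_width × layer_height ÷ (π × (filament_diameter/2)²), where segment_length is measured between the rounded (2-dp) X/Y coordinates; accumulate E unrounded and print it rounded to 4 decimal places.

G0 X-5.40 Y0.00 Z4.48
G1 X-2.70 Y-4.68 E0.5751
G1 X2.70 Y-4.68 E1.1498
G1 X5.40 Y0.00 E1.7248
G1 X2.70 Y4.68 E2.2999
G1 X-2.70 Y4.68 E2.8746
G1 X-5.40 Y0.00 E3.4497

At z = 4.48 mm: the r=5.5 sphere contributes a regular 6-gon of circumradius √(5.5²−1.02²) = 5.405. The outline is a single polygon with 6 vertices. Extrusion per mm of travel: 0.8 × 0.32 / (π × 0.875²) = 0.106432. Accumulating E over each segment gives final E = 3.4497.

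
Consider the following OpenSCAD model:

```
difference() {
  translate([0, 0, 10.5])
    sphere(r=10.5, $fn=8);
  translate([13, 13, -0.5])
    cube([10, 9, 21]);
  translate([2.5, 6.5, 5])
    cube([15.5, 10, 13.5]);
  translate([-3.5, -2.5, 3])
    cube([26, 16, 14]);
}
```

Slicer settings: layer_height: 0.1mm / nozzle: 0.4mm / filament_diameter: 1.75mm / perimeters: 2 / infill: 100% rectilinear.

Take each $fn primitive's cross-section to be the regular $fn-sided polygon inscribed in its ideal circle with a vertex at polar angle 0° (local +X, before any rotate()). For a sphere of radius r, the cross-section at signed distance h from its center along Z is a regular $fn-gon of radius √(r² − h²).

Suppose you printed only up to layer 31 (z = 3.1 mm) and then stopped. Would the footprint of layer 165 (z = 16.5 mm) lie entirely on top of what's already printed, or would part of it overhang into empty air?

Compare the two slices. At z = 3.1: the r=10.5 sphere slices to a regular 8-gon of circumradius 7.449 (√(r²−h²) with h=7.4 from center) (area = (8/2)·7.449²·sin(360°/8) = 156.95 mm²); the 10×9 cube at (13, 13) contributes its full rectangle (area 90.00 mm²); the cube at (2.5, 6.5) is absent (z outside [5, 18.5]); the cube at (-3.5, -2.5) is present — its section is the full 26×16 rectangle (area 416.00 mm²); Subtracting the remaining from the first: starting from the r=10.5 sphere (156.95 mm²), the 10×9 cube at (13, 13) misses the remaining region (no effect); the 26×16 cube at (-3.5, -2.5) partially overlaps it — only the 88.85 mm² overlap (of its 416.00 mm²) is removed, clipping the outline — area = 68.10 mm². At z = 16.5: the r=10.5 sphere contributes a regular 8-gon of circumradius √(10.5²−6²) = 8.617 (area = (8/2)·8.617²·sin(360°/8) = 210.01 mm²); the cube at (13, 13) (footprint 10×9) is included at this height (area 90.00 mm²); the cube at (2.5, 6.5) (footprint 15.5×10) is included at this height (area 155.00 mm²); the cube at (-3.5, -2.5) (footprint 26×16) is included at this height (area 416.00 mm²); After the difference (first − rest): starting from the r=10.5 sphere (210.01 mm²), the 10×9 cube at (13, 13) misses the remaining region (no effect); the 15.5×10 cube at (2.5, 6.5) partially overlaps it — only the 1.41 mm² overlap (of its 155.00 mm²) is removed, clipping the outline; the 26×16 cube at (-3.5, -2.5) partially overlaps it — only the 107.71 mm² overlap (of its 416.00 mm²) is removed, clipping the outline — area = 100.89 mm². Checking containment: at z = 16.5 the cross-section extends beyond the z = 3.1 cross-section by about 32.79 mm².

part overhangs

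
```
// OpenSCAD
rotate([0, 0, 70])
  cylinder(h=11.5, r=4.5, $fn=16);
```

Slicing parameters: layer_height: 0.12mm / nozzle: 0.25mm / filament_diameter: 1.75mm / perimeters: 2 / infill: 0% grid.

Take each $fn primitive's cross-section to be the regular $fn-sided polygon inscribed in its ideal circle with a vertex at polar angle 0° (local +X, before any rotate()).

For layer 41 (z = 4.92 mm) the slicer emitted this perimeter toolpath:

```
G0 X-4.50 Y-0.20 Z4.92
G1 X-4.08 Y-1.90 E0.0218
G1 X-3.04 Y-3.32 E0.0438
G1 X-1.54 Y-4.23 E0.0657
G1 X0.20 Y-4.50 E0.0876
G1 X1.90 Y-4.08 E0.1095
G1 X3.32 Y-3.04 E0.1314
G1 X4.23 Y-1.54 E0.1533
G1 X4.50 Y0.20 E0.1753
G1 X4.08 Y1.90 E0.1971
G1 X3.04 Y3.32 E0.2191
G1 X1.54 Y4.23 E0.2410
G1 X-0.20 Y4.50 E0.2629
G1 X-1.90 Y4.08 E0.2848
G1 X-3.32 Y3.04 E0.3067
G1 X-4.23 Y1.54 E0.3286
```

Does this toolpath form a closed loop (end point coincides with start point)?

Start point (G0): (-4.50, -0.20). End point (last G1): the path does not return to the start — open.

no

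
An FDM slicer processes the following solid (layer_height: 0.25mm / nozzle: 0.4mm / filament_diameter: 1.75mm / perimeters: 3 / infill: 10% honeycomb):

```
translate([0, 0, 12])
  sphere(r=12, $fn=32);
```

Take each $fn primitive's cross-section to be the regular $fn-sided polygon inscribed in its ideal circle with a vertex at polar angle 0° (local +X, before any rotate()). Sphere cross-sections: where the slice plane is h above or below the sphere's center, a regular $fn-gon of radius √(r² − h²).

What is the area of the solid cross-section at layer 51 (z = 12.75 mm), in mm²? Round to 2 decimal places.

447.73 mm²

At z = 12.75 mm: the r=12 sphere slices to a regular 32-gon of circumradius 11.977 (√(r²−h²) with h=0.75 from center) (area = (32/2)·11.977²·sin(360°/32) = 447.73 mm²). Overall, the cross-section is a single solid region. Net area = 447.73 mm².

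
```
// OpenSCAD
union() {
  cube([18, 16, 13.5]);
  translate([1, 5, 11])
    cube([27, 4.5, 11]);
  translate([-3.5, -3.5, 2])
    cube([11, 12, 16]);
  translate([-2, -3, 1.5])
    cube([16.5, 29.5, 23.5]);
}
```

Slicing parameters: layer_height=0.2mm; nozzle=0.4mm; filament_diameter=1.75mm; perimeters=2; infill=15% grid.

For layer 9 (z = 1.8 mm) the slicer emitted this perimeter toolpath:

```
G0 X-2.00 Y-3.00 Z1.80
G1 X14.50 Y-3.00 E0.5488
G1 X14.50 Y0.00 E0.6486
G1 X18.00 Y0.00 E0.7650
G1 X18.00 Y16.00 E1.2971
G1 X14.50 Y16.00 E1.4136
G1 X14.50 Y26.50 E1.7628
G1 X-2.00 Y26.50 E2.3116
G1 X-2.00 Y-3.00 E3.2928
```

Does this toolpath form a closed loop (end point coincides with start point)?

Start point (G0): (-2.00, -3.00). End point (last G1): the path returns to the start — closed.

yes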